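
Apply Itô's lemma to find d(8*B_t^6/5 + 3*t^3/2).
d(8*B_t^6/5 + 3*t^3/2) = (24*B_t^4 + 9*t^2/2) dt + (48*B_t^5/5) dB_t

Itô's formula for f(t, x): d f(t, B_t) = (f_t + (1/2) f_xx) dt + f_x dB_t. Compute partials of f(t, x) = 3*t^3/2 + 8*x^6/5:
  f_t(t,x)  = 9*t^2/2
  f_x(t,x)  = 48*x^5/5
  f_xx(t,x) = 48*x^4
Assemble drift = f_t + (1/2) f_xx = 9*t^2/2 + 24*x^4 and diffusion = f_x = 48*x^5/5. Substituting x = B_t:
  d(8*B_t^6/5 + 3*t^3/2) = (24*B_t^4 + 9*t^2/2) dt + (48*B_t^5/5) dB_t.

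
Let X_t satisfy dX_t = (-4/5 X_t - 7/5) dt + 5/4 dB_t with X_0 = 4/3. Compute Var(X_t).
Var(X_t) = 125/128 - 125*exp(-8*t/5)/128

The variance V(t) = Var(X_t) satisfies V'(t) = 2 a V(t) + c^2 with V(0) = 0 (drift coefficient is linear in X, diffusion is constant). With a = -4/5, c = 5/4, the solution is
  V(t) = (c^2 / (2 a)) * (exp(2 a t) - 1)
       = ((5/4)^2 / (2*(-4/5))) * (exp((-8/5) t) - 1)
       = 125/128 - 125*exp(-8*t/5)/128.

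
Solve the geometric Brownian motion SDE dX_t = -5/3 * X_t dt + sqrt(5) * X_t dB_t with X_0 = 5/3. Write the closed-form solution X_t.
X_t = 5/3 * exp((-25/6) * t + (sqrt(5)) * B_t)

For GBM dX = mu X dt + sigma X dB with X_0 = x_0, apply Itô to Y = log X: dY = (mu - sigma^2/2) dt + sigma dB, so Y_t = log(x_0) + (mu - sigma^2/2) t + sigma B_t and hence X_t = x_0 * exp((mu - sigma^2/2) t + sigma B_t).
With mu = -5/3, sigma = sqrt(5), x_0 = 5/3, this gives:
  X_t = 5/3 * exp((-25/6) * t + (sqrt(5)) * B_t).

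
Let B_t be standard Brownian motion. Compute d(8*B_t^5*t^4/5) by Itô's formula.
d(8*B_t^5*t^4/5) = (B_t^3*t^3*(32*B_t^2/5 + 16*t)) dt + (8*B_t^4*t^4) dB_t

Itô's formula for f(t, x): d f(t, B_t) = (f_t + (1/2) f_xx) dt + f_x dB_t. Compute partials of f(t, x) = 8*t^4*x^5/5:
  f_t(t,x)  = 32*t^3*x^5/5
  f_x(t,x)  = 8*t^4*x^4
  f_xx(t,x) = 32*t^4*x^3
Assemble drift = f_t + (1/2) f_xx = t^3*x^3*(16*t + 32*x^2/5) and diffusion = f_x = 8*t^4*x^4. Substituting x = B_t:
  d(8*B_t^5*t^4/5) = (B_t^3*t^3*(32*B_t^2/5 + 16*t)) dt + (8*B_t^4*t^4) dB_t.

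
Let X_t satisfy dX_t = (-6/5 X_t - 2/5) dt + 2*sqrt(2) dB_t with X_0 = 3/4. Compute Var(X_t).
Var(X_t) = 10/3 - 10*exp(-12*t/5)/3

The variance V(t) = Var(X_t) satisfies V'(t) = 2 a V(t) + c^2 with V(0) = 0 (drift coefficient is linear in X, diffusion is constant). With a = -6/5, c = 2*sqrt(2), the solution is
  V(t) = (c^2 / (2 a)) * (exp(2 a t) - 1)
       = ((2*sqrt(2))^2 / (2*(-6/5))) * (exp((-12/5) t) - 1)
       = 10/3 - 10*exp(-12*t/5)/3.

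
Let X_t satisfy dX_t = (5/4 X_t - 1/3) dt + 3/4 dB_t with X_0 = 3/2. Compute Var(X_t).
Var(X_t) = 9*exp(5*t/2)/40 - 9/40

The variance V(t) = Var(X_t) satisfies V'(t) = 2 a V(t) + c^2 with V(0) = 0 (drift coefficient is linear in X, diffusion is constant). With a = 5/4, c = 3/4, the solution is
  V(t) = (c^2 / (2 a)) * (exp(2 a t) - 1)
       = ((3/4)^2 / (2*(5/4))) * (exp((5/2) t) - 1)
       = 9*exp(5*t/2)/40 - 9/40.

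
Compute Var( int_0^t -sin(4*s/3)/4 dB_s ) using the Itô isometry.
Var = t/32 - 3*sin(4*t/3)*cos(4*t/3)/128

The Itô integral of a deterministic integrand f(s) has mean 0 because each increment f(s) * (B_{s+ds} - B_s) has mean 0. By the Itô isometry:
  Var( int_0^t f(s) dB_s ) = E[ (int_0^t f(s) dB_s)^2 ] = int_0^t f(s)^2 ds.
Here f(s) = -sin(4*s/3)/4, so f(s)^2 = sin(4*s/3)^2/16. Integrate:
  int_0^t (sin(4*s/3)^2/16) ds = t/32 - 3*sin(4*t/3)*cos(4*t/3)/128.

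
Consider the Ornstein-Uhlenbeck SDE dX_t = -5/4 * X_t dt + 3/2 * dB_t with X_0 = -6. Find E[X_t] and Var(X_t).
E[X_t] = -6*exp(-5*t/4); Var(X_t) = 9/10 - 9*exp(-5*t/2)/10

The OU SDE dX = -theta X dt + sigma dB admits the integrating factor exp(theta t): d(exp(theta t) X_t) = sigma exp(theta t) dB_t. Integrating from 0 to t:
  X_t = x_0 * exp(-theta t) + sigma * int_0^t exp(-theta (t-s)) dB_s.
The Itô integral has mean 0 and (by the Itô isometry) variance sigma^2 * int_0^t exp(-2 theta (t - s)) ds = sigma^2 * (1 - exp(-2 theta t)) / (2 theta).
With theta = 5/4, sigma = 3/2, x_0 = -6:
  E[X_t] = -6 * exp(-5/4 t) = -6*exp(-5*t/4)
  Var(X_t) = (3/2)^2 * (1 - exp(-2*5/4 t)) / (2 * 5/4) = 9/10 - 9*exp(-5*t/2)/10.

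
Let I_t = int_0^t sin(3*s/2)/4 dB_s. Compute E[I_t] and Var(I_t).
E[I_t] = 0; Var(I_t) = t/32 - sin(3*t)/96

The Itô integral of a deterministic integrand f(s) has mean 0 because each increment f(s) * (B_{s+ds} - B_s) has mean 0. By the Itô isometry:
  Var( int_0^t f(s) dB_s ) = E[ (int_0^t f(s) dB_s)^2 ] = int_0^t f(s)^2 ds.
Here f(s) = sin(3*s/2)/4, so f(s)^2 = sin(3*s/2)^2/16. Integrate:
  int_0^t (sin(3*s/2)^2/16) ds = t/32 - sin(3*t)/96.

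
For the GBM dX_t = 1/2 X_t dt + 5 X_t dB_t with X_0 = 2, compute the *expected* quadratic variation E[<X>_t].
E[<X>_t] = 50*exp(26*t)/13 - 50/13

<X>_t = int_0^t (5 * X_s)^2 ds. Taking expectation inside the integral: E[<X>_t] = 5^2 * int_0^t E[X_s^2] ds. For GBM, E[X_s^2] = x_0^2 * exp((2 mu + sigma^2) s). Integrating:
  E[<X>_t] = 5^2 * 2^2 * (exp((2*(1/2) + 5^2) t) - 1) / (2*(1/2) + 5^2)
           = 5^2 * 2^2 * (exp(26 t) - 1) / 26 = 50*exp(26*t)/13 - 50/13.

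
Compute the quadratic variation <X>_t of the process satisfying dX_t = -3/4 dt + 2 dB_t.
<X>_t = 4*t

For an Itô process dX_t = a(t) dt + b(t) dB_t, the quadratic variation is <X>_t = int_0^t b(s)^2 ds (the drift term does not contribute). Here b(s) = 2, so
  b(s)^2 = 4.
Integrating from 0 to t:
  <X>_t = int_0^t (4) ds = 4*t.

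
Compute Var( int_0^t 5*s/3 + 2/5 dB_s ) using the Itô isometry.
Var = t*(625*t^2 + 450*t + 108)/675

The Itô integral of a deterministic integrand f(s) has mean 0 because each increment f(s) * (B_{s+ds} - B_s) has mean 0. By the Itô isometry:
  Var( int_0^t f(s) dB_s ) = E[ (int_0^t f(s) dB_s)^2 ] = int_0^t f(s)^2 ds.
Here f(s) = 5*s/3 + 2/5, so f(s)^2 = (25*s + 6)^2/225. Integrate:
  int_0^t ((25*s + 6)^2/225) ds = t*(625*t^2 + 450*t + 108)/675.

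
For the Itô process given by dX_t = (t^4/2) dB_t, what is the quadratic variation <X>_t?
<X>_t = t^9/36

For an Itô process dX_t = a(t) dt + b(t) dB_t, the quadratic variation is <X>_t = int_0^t b(s)^2 ds (the drift term does not contribute). Here b(s) = s^4/2, so
  b(s)^2 = s^8/4.
Integrating from 0 to t:
  <X>_t = int_0^t (s^8/4) ds = t^9/36.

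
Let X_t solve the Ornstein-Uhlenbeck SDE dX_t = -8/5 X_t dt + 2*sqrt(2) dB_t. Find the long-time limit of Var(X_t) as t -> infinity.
lim Var(X_t) = 5/2

The OU SDE dX = -theta X dt + sigma dB admits the integrating factor exp(theta t): d(exp(theta t) X_t) = sigma exp(theta t) dB_t. Integrating from 0 to t gives X_t = x_0 * exp(-theta t) + sigma * int_0^t exp(-theta (t-s)) dB_s for any initial x_0. The Itô integral has variance (by the Itô isometry) sigma^2 * int_0^t exp(-2 theta (t - s)) ds = sigma^2 * (1 - exp(-2 theta t)) / (2 theta), independent of x_0.
With theta = 8/5, sigma = 2*sqrt(2):
  Var(X_t) = (2*sqrt(2))^2 * (1 - exp(-2*8/5 t)) / (2 * 8/5) = 5/2 - 5*exp(-16*t/5)/2.
As t -> infinity, exp(-2*8/5 t) -> 0, so the stationary variance is sigma^2 / (2 theta) = 5/2.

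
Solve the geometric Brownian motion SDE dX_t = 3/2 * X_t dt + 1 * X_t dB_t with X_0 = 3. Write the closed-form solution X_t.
X_t = 3 * exp((1) * t + (1) * B_t)

For GBM dX = mu X dt + sigma X dB with X_0 = x_0, apply Itô to Y = log X: dY = (mu - sigma^2/2) dt + sigma dB, so Y_t = log(x_0) + (mu - sigma^2/2) t + sigma B_t and hence X_t = x_0 * exp((mu - sigma^2/2) t + sigma B_t).
With mu = 3/2, sigma = 1, x_0 = 3, this gives:
  X_t = 3 * exp((1) * t + (1) * B_t).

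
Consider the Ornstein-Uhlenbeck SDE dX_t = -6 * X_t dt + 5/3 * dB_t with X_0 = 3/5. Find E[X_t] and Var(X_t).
E[X_t] = 3*exp(-6*t)/5; Var(X_t) = 25/108 - 25*exp(-12*t)/108

The OU SDE dX = -theta X dt + sigma dB admits the integrating factor exp(theta t): d(exp(theta t) X_t) = sigma exp(theta t) dB_t. Integrating from 0 to t:
  X_t = x_0 * exp(-theta t) + sigma * int_0^t exp(-theta (t-s)) dB_s.
The Itô integral has mean 0 and (by the Itô isometry) variance sigma^2 * int_0^t exp(-2 theta (t - s)) ds = sigma^2 * (1 - exp(-2 theta t)) / (2 theta).
With theta = 6, sigma = 5/3, x_0 = 3/5:
  E[X_t] = 3/5 * exp(-6 t) = 3*exp(-6*t)/5
  Var(X_t) = (5/3)^2 * (1 - exp(-2*6 t)) / (2 * 6) = 25/108 - 25*exp(-12*t)/108.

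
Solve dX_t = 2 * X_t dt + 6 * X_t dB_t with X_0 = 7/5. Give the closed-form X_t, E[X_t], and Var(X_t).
X_t = 7/5 * exp((-16) t + (6) B_t); E[X_t] = 7*exp(2*t)/5; Var(X_t) = 49*(exp(36*t) - 1)*exp(4*t)/25

For GBM dX = mu X dt + sigma X dB with X_0 = x_0, apply Itô to Y = log X: dY = (mu - sigma^2/2) dt + sigma dB, so Y_t = log(x_0) + (mu - sigma^2/2) t + sigma B_t and hence X_t = x_0 * exp((mu - sigma^2/2) t + sigma B_t).
With mu = 2, sigma = 6, x_0 = 7/5, this gives:
  X_t = 7/5 * exp((-16) * t + (6) * B_t).
Since sigma*B_t ~ Normal(0, sigma^2 t), E[exp(sigma*B_t)] = exp(sigma^2 t / 2); so E[X_t] = x_0 * exp((mu - sigma^2/2) t) * exp(sigma^2 t / 2) = x_0 * exp(mu t) = 7*exp(2*t)/5.
Var(X_t) = E[X_t^2] - (E[X_t])^2 = x_0^2 * exp(2 mu t) * (exp(sigma^2 t) - 1) = 49*(exp(36*t) - 1)*exp(4*t)/25.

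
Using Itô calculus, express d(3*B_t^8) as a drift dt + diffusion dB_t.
d(3*B_t^8) = (84*B_t^6) dt + (24*B_t^7) dB_t

Itô's formula for f(B_t) gives d f(B_t) = f'(B_t) dB_t + (1/2) f''(B_t) dt. Compute derivatives of f(x) = 3*x^8:
  f'(x)  = 24*x^7
  f''(x) = 168*x^6
Substitute x = B_t and multiply the f'' term by 1/2:
  drift     = (1/2) * (168*x^6) evaluated at B_t = 84*B_t^6
  diffusion = (24*x^7) evaluated at B_t = 24*B_t^7
Therefore d(3*B_t^8) = (84*B_t^6) dt + (24*B_t^7) dB_t.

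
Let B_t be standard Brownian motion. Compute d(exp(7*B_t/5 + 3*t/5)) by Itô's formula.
d(exp(7*B_t/5 + 3*t/5)) = (79*exp(7*B_t/5 + 3*t/5)/50) dt + (7*exp(7*B_t/5 + 3*t/5)/5) dB_t

Itô's formula for f(t, x): d f(t, B_t) = (f_t + (1/2) f_xx) dt + f_x dB_t. Compute partials of f(t, x) = exp(3*t/5 + 7*x/5):
  f_t(t,x)  = 3*exp(3*t/5 + 7*x/5)/5
  f_x(t,x)  = 7*exp(3*t/5 + 7*x/5)/5
  f_xx(t,x) = 49*exp(3*t/5 + 7*x/5)/25
Assemble drift = f_t + (1/2) f_xx = 79*exp(3*t/5 + 7*x/5)/50 and diffusion = f_x = 7*exp(3*t/5 + 7*x/5)/5. Substituting x = B_t:
  d(exp(7*B_t/5 + 3*t/5)) = (79*exp(7*B_t/5 + 3*t/5)/50) dt + (7*exp(7*B_t/5 + 3*t/5)/5) dB_t.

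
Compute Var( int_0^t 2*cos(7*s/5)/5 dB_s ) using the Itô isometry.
Var = 2*t/25 + sin(14*t/5)/35

The Itô integral of a deterministic integrand f(s) has mean 0 because each increment f(s) * (B_{s+ds} - B_s) has mean 0. By the Itô isometry:
  Var( int_0^t f(s) dB_s ) = E[ (int_0^t f(s) dB_s)^2 ] = int_0^t f(s)^2 ds.
Here f(s) = 2*cos(7*s/5)/5, so f(s)^2 = 4*cos(7*s/5)^2/25. Integrate:
  int_0^t (4*cos(7*s/5)^2/25) ds = 2*t/25 + sin(14*t/5)/35.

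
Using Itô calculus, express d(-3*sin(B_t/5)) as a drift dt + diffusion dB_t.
d(-3*sin(B_t/5)) = (3*sin(B_t/5)/50) dt + (-3*cos(B_t/5)/5) dB_t

Itô's formula for f(B_t) gives d f(B_t) = f'(B_t) dB_t + (1/2) f''(B_t) dt. Compute derivatives of f(x) = -3*sin(x/5):
  f'(x)  = -3*cos(x/5)/5
  f''(x) = 3*sin(x/5)/25
Substitute x = B_t and multiply the f'' term by 1/2:
  drift     = (1/2) * (3*sin(x/5)/25) evaluated at B_t = 3*sin(B_t/5)/50
  diffusion = (-3*cos(x/5)/5) evaluated at B_t = -3*cos(B_t/5)/5
Therefore d(-3*sin(B_t/5)) = (3*sin(B_t/5)/50) dt + (-3*cos(B_t/5)/5) dB_t.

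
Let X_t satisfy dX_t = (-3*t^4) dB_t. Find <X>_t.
<X>_t = t^9

For an Itô process dX_t = a(t) dt + b(t) dB_t, the quadratic variation is <X>_t = int_0^t b(s)^2 ds (the drift term does not contribute). Here b(s) = -3*s^4, so
  b(s)^2 = 9*s^8.
Integrating from 0 to t:
  <X>_t = int_0^t (9*s^8) ds = t^9.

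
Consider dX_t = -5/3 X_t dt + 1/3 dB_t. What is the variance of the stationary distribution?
lim Var(X_t) = 1/30

The OU SDE dX = -theta X dt + sigma dB admits the integrating factor exp(theta t): d(exp(theta t) X_t) = sigma exp(theta t) dB_t. Integrating from 0 to t gives X_t = x_0 * exp(-theta t) + sigma * int_0^t exp(-theta (t-s)) dB_s for any initial x_0. The Itô integral has variance (by the Itô isometry) sigma^2 * int_0^t exp(-2 theta (t - s)) ds = sigma^2 * (1 - exp(-2 theta t)) / (2 theta), independent of x_0.
With theta = 5/3, sigma = 1/3:
  Var(X_t) = (1/3)^2 * (1 - exp(-2*5/3 t)) / (2 * 5/3) = 1/30 - exp(-10*t/3)/30.
As t -> infinity, exp(-2*5/3 t) -> 0, so the stationary variance is sigma^2 / (2 theta) = 1/30.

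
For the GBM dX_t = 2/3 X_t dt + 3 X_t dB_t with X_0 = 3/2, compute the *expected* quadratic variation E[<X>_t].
E[<X>_t] = 243*exp(31*t/3)/124 - 243/124

<X>_t = int_0^t (3 * X_s)^2 ds. Taking expectation inside the integral: E[<X>_t] = 3^2 * int_0^t E[X_s^2] ds. For GBM, E[X_s^2] = x_0^2 * exp((2 mu + sigma^2) s). Integrating:
  E[<X>_t] = 3^2 * (3/2)^2 * (exp((2*(2/3) + 3^2) t) - 1) / (2*(2/3) + 3^2)
           = 3^2 * (3/2)^2 * (exp((31/3) t) - 1) / (31/3) = 243*exp(31*t/3)/124 - 243/124.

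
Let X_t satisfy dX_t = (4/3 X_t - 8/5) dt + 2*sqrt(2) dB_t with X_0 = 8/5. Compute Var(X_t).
Var(X_t) = 3*exp(8*t/3) - 3

The variance V(t) = Var(X_t) satisfies V'(t) = 2 a V(t) + c^2 with V(0) = 0 (drift coefficient is linear in X, diffusion is constant). With a = 4/3, c = 2*sqrt(2), the solution is
  V(t) = (c^2 / (2 a)) * (exp(2 a t) - 1)
       = ((2*sqrt(2))^2 / (2*(4/3))) * (exp((8/3) t) - 1)
       = 3*exp(8*t/3) - 3.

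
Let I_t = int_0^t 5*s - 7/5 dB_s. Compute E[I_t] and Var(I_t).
E[I_t] = 0; Var(I_t) = t*(625*t^2 - 525*t + 147)/75

The Itô integral of a deterministic integrand f(s) has mean 0 because each increment f(s) * (B_{s+ds} - B_s) has mean 0. By the Itô isometry:
  Var( int_0^t f(s) dB_s ) = E[ (int_0^t f(s) dB_s)^2 ] = int_0^t f(s)^2 ds.
Here f(s) = 5*s - 7/5, so f(s)^2 = (25*s - 7)^2/25. Integrate:
  int_0^t ((25*s - 7)^2/25) ds = t*(625*t^2 - 525*t + 147)/75.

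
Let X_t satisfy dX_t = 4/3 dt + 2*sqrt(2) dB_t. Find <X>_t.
<X>_t = 8*t

For an Itô process dX_t = a(t) dt + b(t) dB_t, the quadratic variation is <X>_t = int_0^t b(s)^2 ds (the drift term does not contribute). Here b(s) = 2*sqrt(2), so
  b(s)^2 = 8.
Integrating from 0 to t:
  <X>_t = int_0^t (8) ds = 8*t.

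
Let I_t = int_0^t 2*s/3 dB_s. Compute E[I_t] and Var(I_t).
E[I_t] = 0; Var(I_t) = 4*t^3/27

The Itô integral of a deterministic integrand f(s) has mean 0 because each increment f(s) * (B_{s+ds} - B_s) has mean 0. By the Itô isometry:
  Var( int_0^t f(s) dB_s ) = E[ (int_0^t f(s) dB_s)^2 ] = int_0^t f(s)^2 ds.
Here f(s) = 2*s/3, so f(s)^2 = 4*s^2/9. Integrate:
  int_0^t (4*s^2/9) ds = 4*t^3/27.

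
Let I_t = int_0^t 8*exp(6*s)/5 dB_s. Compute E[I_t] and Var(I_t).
E[I_t] = 0; Var(I_t) = 16*exp(12*t)/75 - 16/75

The Itô integral of a deterministic integrand f(s) has mean 0 because each increment f(s) * (B_{s+ds} - B_s) has mean 0. By the Itô isometry:
  Var( int_0^t f(s) dB_s ) = E[ (int_0^t f(s) dB_s)^2 ] = int_0^t f(s)^2 ds.
Here f(s) = 8*exp(6*s)/5, so f(s)^2 = 64*exp(12*s)/25. Integrate:
  int_0^t (64*exp(12*s)/25) ds = 16*exp(12*t)/75 - 16/75.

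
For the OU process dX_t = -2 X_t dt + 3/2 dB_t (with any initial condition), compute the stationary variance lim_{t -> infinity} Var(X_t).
lim Var(X_t) = 9/16

The OU SDE dX = -theta X dt + sigma dB admits the integrating factor exp(theta t): d(exp(theta t) X_t) = sigma exp(theta t) dB_t. Integrating from 0 to t gives X_t = x_0 * exp(-theta t) + sigma * int_0^t exp(-theta (t-s)) dB_s for any initial x_0. The Itô integral has variance (by the Itô isometry) sigma^2 * int_0^t exp(-2 theta (t - s)) ds = sigma^2 * (1 - exp(-2 theta t)) / (2 theta), independent of x_0.
With theta = 2, sigma = 3/2:
  Var(X_t) = (3/2)^2 * (1 - exp(-2*2 t)) / (2 * 2) = 9/16 - 9*exp(-4*t)/16.
As t -> infinity, exp(-2*2 t) -> 0, so the stationary variance is sigma^2 / (2 theta) = 9/16.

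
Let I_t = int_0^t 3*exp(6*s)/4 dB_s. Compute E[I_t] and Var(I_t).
E[I_t] = 0; Var(I_t) = 3*exp(12*t)/64 - 3/64

The Itô integral of a deterministic integrand f(s) has mean 0 because each increment f(s) * (B_{s+ds} - B_s) has mean 0. By the Itô isometry:
  Var( int_0^t f(s) dB_s ) = E[ (int_0^t f(s) dB_s)^2 ] = int_0^t f(s)^2 ds.
Here f(s) = 3*exp(6*s)/4, so f(s)^2 = 9*exp(12*s)/16. Integrate:
  int_0^t (9*exp(12*s)/16) ds = 3*exp(12*t)/64 - 3/64.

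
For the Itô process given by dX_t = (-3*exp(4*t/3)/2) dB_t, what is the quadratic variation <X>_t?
<X>_t = 27*exp(8*t/3)/32 - 27/32

For an Itô process dX_t = a(t) dt + b(t) dB_t, the quadratic variation is <X>_t = int_0^t b(s)^2 ds (the drift term does not contribute). Here b(s) = -3*exp(4*s/3)/2, so
  b(s)^2 = 9*exp(8*s/3)/4.
Integrating from 0 to t:
  <X>_t = int_0^t (9*exp(8*s/3)/4) ds = 27*exp(8*t/3)/32 - 27/32.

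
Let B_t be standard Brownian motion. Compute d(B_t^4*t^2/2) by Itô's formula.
d(B_t^4*t^2/2) = (B_t^2*t*(B_t^2 + 3*t)) dt + (2*B_t^3*t^2) dB_t

Itô's formula for f(t, x): d f(t, B_t) = (f_t + (1/2) f_xx) dt + f_x dB_t. Compute partials of f(t, x) = t^2*x^4/2:
  f_t(t,x)  = t*x^4
  f_x(t,x)  = 2*t^2*x^3
  f_xx(t,x) = 6*t^2*x^2
Assemble drift = f_t + (1/2) f_xx = t*x^2*(3*t + x^2) and diffusion = f_x = 2*t^2*x^3. Substituting x = B_t:
  d(B_t^4*t^2/2) = (B_t^2*t*(B_t^2 + 3*t)) dt + (2*B_t^3*t^2) dB_t.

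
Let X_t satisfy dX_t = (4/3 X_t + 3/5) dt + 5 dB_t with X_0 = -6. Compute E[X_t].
E[X_t] = -111*exp(4*t/3)/20 - 9/20

Taking expectations and using E[dB_t] = 0, the mean m(t) = E[X_t] satisfies the ODE m'(t) = a m(t) + b with m(0) = x_0. With a = 4/3, b = 3/5, x_0 = -6, the solution is
  m(t) = x_0 * exp(a t) + (b/a) * (exp(a t) - 1)
       = (-6) * exp((4/3) t) + ((3/5)/(4/3)) * (exp((4/3) t) - 1)
       = -111*exp(4*t/3)/20 - 9/20.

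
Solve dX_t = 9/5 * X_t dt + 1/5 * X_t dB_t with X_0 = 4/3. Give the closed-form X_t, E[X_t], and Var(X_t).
X_t = 4/3 * exp((89/50) t + (1/5) B_t); E[X_t] = 4*exp(9*t/5)/3; Var(X_t) = 16*(exp(t/25) - 1)*exp(18*t/5)/9

For GBM dX = mu X dt + sigma X dB with X_0 = x_0, apply Itô to Y = log X: dY = (mu - sigma^2/2) dt + sigma dB, so Y_t = log(x_0) + (mu - sigma^2/2) t + sigma B_t and hence X_t = x_0 * exp((mu - sigma^2/2) t + sigma B_t).
With mu = 9/5, sigma = 1/5, x_0 = 4/3, this gives:
  X_t = 4/3 * exp((89/50) * t + (1/5) * B_t).
Since sigma*B_t ~ Normal(0, sigma^2 t), E[exp(sigma*B_t)] = exp(sigma^2 t / 2); so E[X_t] = x_0 * exp((mu - sigma^2/2) t) * exp(sigma^2 t / 2) = x_0 * exp(mu t) = 4*exp(9*t/5)/3.
Var(X_t) = E[X_t^2] - (E[X_t])^2 = x_0^2 * exp(2 mu t) * (exp(sigma^2 t) - 1) = 16*(exp(t/25) - 1)*exp(18*t/5)/9.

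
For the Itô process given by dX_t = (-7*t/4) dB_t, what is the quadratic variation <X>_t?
<X>_t = 49*t^3/48

For an Itô process dX_t = a(t) dt + b(t) dB_t, the quadratic variation is <X>_t = int_0^t b(s)^2 ds (the drift term does not contribute). Here b(s) = -7*s/4, so
  b(s)^2 = 49*s^2/16.
Integrating from 0 to t:
  <X>_t = int_0^t (49*s^2/16) ds = 49*t^3/48.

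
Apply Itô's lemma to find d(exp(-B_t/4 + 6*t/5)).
d(exp(-B_t/4 + 6*t/5)) = (197*exp(-B_t/4 + 6*t/5)/160) dt + (-exp(-B_t/4 + 6*t/5)/4) dB_t

Itô's formula for f(t, x): d f(t, B_t) = (f_t + (1/2) f_xx) dt + f_x dB_t. Compute partials of f(t, x) = exp(6*t/5 - x/4):
  f_t(t,x)  = 6*exp(6*t/5 - x/4)/5
  f_x(t,x)  = -exp(6*t/5 - x/4)/4
  f_xx(t,x) = exp(6*t/5 - x/4)/16
Assemble drift = f_t + (1/2) f_xx = 197*exp(6*t/5 - x/4)/160 and diffusion = f_x = -exp(6*t/5 - x/4)/4. Substituting x = B_t:
  d(exp(-B_t/4 + 6*t/5)) = (197*exp(-B_t/4 + 6*t/5)/160) dt + (-exp(-B_t/4 + 6*t/5)/4) dB_t.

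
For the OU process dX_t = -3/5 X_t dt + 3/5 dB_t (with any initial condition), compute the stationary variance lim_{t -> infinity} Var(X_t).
lim Var(X_t) = 3/10

The OU SDE dX = -theta X dt + sigma dB admits the integrating factor exp(theta t): d(exp(theta t) X_t) = sigma exp(theta t) dB_t. Integrating from 0 to t gives X_t = x_0 * exp(-theta t) + sigma * int_0^t exp(-theta (t-s)) dB_s for any initial x_0. The Itô integral has variance (by the Itô isometry) sigma^2 * int_0^t exp(-2 theta (t - s)) ds = sigma^2 * (1 - exp(-2 theta t)) / (2 theta), independent of x_0.
With theta = 3/5, sigma = 3/5:
  Var(X_t) = (3/5)^2 * (1 - exp(-2*3/5 t)) / (2 * 3/5) = 3/10 - 3*exp(-6*t/5)/10.
As t -> infinity, exp(-2*3/5 t) -> 0, so the stationary variance is sigma^2 / (2 theta) = 3/10.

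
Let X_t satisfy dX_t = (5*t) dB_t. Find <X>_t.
<X>_t = 25*t^3/3

For an Itô process dX_t = a(t) dt + b(t) dB_t, the quadratic variation is <X>_t = int_0^t b(s)^2 ds (the drift term does not contribute). Here b(s) = 5*s, so
  b(s)^2 = 25*s^2.
Integrating from 0 to t:
  <X>_t = int_0^t (25*s^2) ds = 25*t^3/3.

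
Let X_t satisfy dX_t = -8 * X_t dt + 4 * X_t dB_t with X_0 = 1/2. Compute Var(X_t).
Var(X_t) = 1/4 - exp(-16*t)/4

For GBM dX = mu X dt + sigma X dB with X_0 = x_0, apply Itô to Y = log X: dY = (mu - sigma^2/2) dt + sigma dB, so Y_t = log(x_0) + (mu - sigma^2/2) t + sigma B_t and hence X_t = x_0 * exp((mu - sigma^2/2) t + sigma B_t).
With mu = -8, sigma = 4, x_0 = 1/2, this gives:
  X_t = 1/2 * exp((-16) * t + (4) * B_t).
Since sigma*B_t ~ Normal(0, sigma^2 t), E[exp(sigma*B_t)] = exp(sigma^2 t / 2); so E[X_t] = x_0 * exp((mu - sigma^2/2) t) * exp(sigma^2 t / 2) = x_0 * exp(mu t) = exp(-8*t)/2.
Var(X_t) = E[X_t^2] - (E[X_t])^2 = x_0^2 * exp(2 mu t) * (exp(sigma^2 t) - 1) = 1/4 - exp(-16*t)/4.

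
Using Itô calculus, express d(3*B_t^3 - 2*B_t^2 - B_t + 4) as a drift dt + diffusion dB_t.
d(3*B_t^3 - 2*B_t^2 - B_t + 4) = (9*B_t - 2) dt + (9*B_t^2 - 4*B_t - 1) dB_t

Itô's formula for f(B_t) gives d f(B_t) = f'(B_t) dB_t + (1/2) f''(B_t) dt. Compute derivatives of f(x) = 3*x^3 - 2*x^2 - x + 4:
  f'(x)  = 9*x^2 - 4*x - 1
  f''(x) = 18*x - 4
Substitute x = B_t and multiply the f'' term by 1/2:
  drift     = (1/2) * (18*x - 4) evaluated at B_t = 9*B_t - 2
  diffusion = (9*x^2 - 4*x - 1) evaluated at B_t = 9*B_t^2 - 4*B_t - 1
Therefore d(3*B_t^3 - 2*B_t^2 - B_t + 4) = (9*B_t - 2) dt + (9*B_t^2 - 4*B_t - 1) dB_t.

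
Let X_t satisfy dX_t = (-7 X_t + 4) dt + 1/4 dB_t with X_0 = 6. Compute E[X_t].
E[X_t] = 4/7 + 38*exp(-7*t)/7

Taking expectations and using E[dB_t] = 0, the mean m(t) = E[X_t] satisfies the ODE m'(t) = a m(t) + b with m(0) = x_0. With a = -7, b = 4, x_0 = 6, the solution is
  m(t) = x_0 * exp(a t) + (b/a) * (exp(a t) - 1)
       = 6 * exp((-7) t) + (4/(-7)) * (exp((-7) t) - 1)
       = 4/7 + 38*exp(-7*t)/7.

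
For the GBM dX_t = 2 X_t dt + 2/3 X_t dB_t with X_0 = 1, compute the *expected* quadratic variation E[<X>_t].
E[<X>_t] = exp(40*t/9)/10 - 1/10

<X>_t = int_0^t ((2/3) * X_s)^2 ds. Taking expectation inside the integral: E[<X>_t] = (2/3)^2 * int_0^t E[X_s^2] ds. For GBM, E[X_s^2] = x_0^2 * exp((2 mu + sigma^2) s). Integrating:
  E[<X>_t] = (2/3)^2 * 1^2 * (exp((2*2 + (2/3)^2) t) - 1) / (2*2 + (2/3)^2)
           = (2/3)^2 * 1^2 * (exp((40/9) t) - 1) / (40/9) = exp(40*t/9)/10 - 1/10.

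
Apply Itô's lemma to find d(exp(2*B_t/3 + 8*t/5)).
d(exp(2*B_t/3 + 8*t/5)) = (82*exp(2*B_t/3 + 8*t/5)/45) dt + (2*exp(2*B_t/3 + 8*t/5)/3) dB_t

Itô's formula for f(t, x): d f(t, B_t) = (f_t + (1/2) f_xx) dt + f_x dB_t. Compute partials of f(t, x) = exp(8*t/5 + 2*x/3):
  f_t(t,x)  = 8*exp(8*t/5 + 2*x/3)/5
  f_x(t,x)  = 2*exp(8*t/5 + 2*x/3)/3
  f_xx(t,x) = 4*exp(8*t/5 + 2*x/3)/9
Assemble drift = f_t + (1/2) f_xx = 82*exp(8*t/5 + 2*x/3)/45 and diffusion = f_x = 2*exp(8*t/5 + 2*x/3)/3. Substituting x = B_t:
  d(exp(2*B_t/3 + 8*t/5)) = (82*exp(2*B_t/3 + 8*t/5)/45) dt + (2*exp(2*B_t/3 + 8*t/5)/3) dB_t.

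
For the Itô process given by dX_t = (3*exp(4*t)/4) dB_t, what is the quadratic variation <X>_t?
<X>_t = 9*exp(8*t)/128 - 9/128

For an Itô process dX_t = a(t) dt + b(t) dB_t, the quadratic variation is <X>_t = int_0^t b(s)^2 ds (the drift term does not contribute). Here b(s) = 3*exp(4*s)/4, so
  b(s)^2 = 9*exp(8*s)/16.
Integrating from 0 to t:
  <X>_t = int_0^t (9*exp(8*s)/16) ds = 9*exp(8*t)/128 - 9/128.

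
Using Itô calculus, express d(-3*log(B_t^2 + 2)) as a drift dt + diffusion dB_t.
d(-3*log(B_t^2 + 2)) = (3*(B_t^2 - 2)/(B_t^2 + 2)^2) dt + (-6*B_t/(B_t^2 + 2)) dB_t

Itô's formula for f(B_t) gives d f(B_t) = f'(B_t) dB_t + (1/2) f''(B_t) dt. Compute derivatives of f(x) = -3*log(x^2 + 2):
  f'(x)  = -6*x/(x^2 + 2)
  f''(x) = 6*(x^2 - 2)/(x^2 + 2)^2
Substitute x = B_t and multiply the f'' term by 1/2:
  drift     = (1/2) * (6*(x^2 - 2)/(x^2 + 2)^2) evaluated at B_t = 3*(B_t^2 - 2)/(B_t^2 + 2)^2
  diffusion = (-6*x/(x^2 + 2)) evaluated at B_t = -6*B_t/(B_t^2 + 2)
Therefore d(-3*log(B_t^2 + 2)) = (3*(B_t^2 - 2)/(B_t^2 + 2)^2) dt + (-6*B_t/(B_t^2 + 2)) dB_t.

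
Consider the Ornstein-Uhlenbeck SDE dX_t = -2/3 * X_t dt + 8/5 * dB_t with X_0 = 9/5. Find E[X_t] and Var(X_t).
E[X_t] = 9*exp(-2*t/3)/5; Var(X_t) = 48/25 - 48*exp(-4*t/3)/25

The OU SDE dX = -theta X dt + sigma dB admits the integrating factor exp(theta t): d(exp(theta t) X_t) = sigma exp(theta t) dB_t. Integrating from 0 to t:
  X_t = x_0 * exp(-theta t) + sigma * int_0^t exp(-theta (t-s)) dB_s.
The Itô integral has mean 0 and (by the Itô isometry) variance sigma^2 * int_0^t exp(-2 theta (t - s)) ds = sigma^2 * (1 - exp(-2 theta t)) / (2 theta).
With theta = 2/3, sigma = 8/5, x_0 = 9/5:
  E[X_t] = 9/5 * exp(-2/3 t) = 9*exp(-2*t/3)/5
  Var(X_t) = (8/5)^2 * (1 - exp(-2*2/3 t)) / (2 * 2/3) = 48/25 - 48*exp(-4*t/3)/25.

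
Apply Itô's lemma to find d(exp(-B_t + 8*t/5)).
d(exp(-B_t + 8*t/5)) = (21*exp(-B_t + 8*t/5)/10) dt + (-exp(-B_t + 8*t/5)) dB_t

Itô's formula for f(t, x): d f(t, B_t) = (f_t + (1/2) f_xx) dt + f_x dB_t. Compute partials of f(t, x) = exp(8*t/5 - x):
  f_t(t,x)  = 8*exp(8*t/5 - x)/5
  f_x(t,x)  = -exp(8*t/5 - x)
  f_xx(t,x) = exp(8*t/5 - x)
Assemble drift = f_t + (1/2) f_xx = 21*exp(8*t/5 - x)/10 and diffusion = f_x = -exp(8*t/5 - x). Substituting x = B_t:
  d(exp(-B_t + 8*t/5)) = (21*exp(-B_t + 8*t/5)/10) dt + (-exp(-B_t + 8*t/5)) dB_t.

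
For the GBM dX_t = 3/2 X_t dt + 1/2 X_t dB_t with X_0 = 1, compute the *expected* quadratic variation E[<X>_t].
E[<X>_t] = exp(13*t/4)/13 - 1/13

<X>_t = int_0^t ((1/2) * X_s)^2 ds. Taking expectation inside the integral: E[<X>_t] = (1/2)^2 * int_0^t E[X_s^2] ds. For GBM, E[X_s^2] = x_0^2 * exp((2 mu + sigma^2) s). Integrating:
  E[<X>_t] = (1/2)^2 * 1^2 * (exp((2*(3/2) + (1/2)^2) t) - 1) / (2*(3/2) + (1/2)^2)
           = (1/2)^2 * 1^2 * (exp((13/4) t) - 1) / (13/4) = exp(13*t/4)/13 - 1/13.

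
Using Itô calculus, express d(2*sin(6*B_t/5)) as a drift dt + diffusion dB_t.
d(2*sin(6*B_t/5)) = (-36*sin(6*B_t/5)/25) dt + (12*cos(6*B_t/5)/5) dB_t

Itô's formula for f(B_t) gives d f(B_t) = f'(B_t) dB_t + (1/2) f''(B_t) dt. Compute derivatives of f(x) = 2*sin(6*x/5):
  f'(x)  = 12*cos(6*x/5)/5
  f''(x) = -72*sin(6*x/5)/25
Substitute x = B_t and multiply the f'' term by 1/2:
  drift     = (1/2) * (-72*sin(6*x/5)/25) evaluated at B_t = -36*sin(6*B_t/5)/25
  diffusion = (12*cos(6*x/5)/5) evaluated at B_t = 12*cos(6*B_t/5)/5
Therefore d(2*sin(6*B_t/5)) = (-36*sin(6*B_t/5)/25) dt + (12*cos(6*B_t/5)/5) dB_t.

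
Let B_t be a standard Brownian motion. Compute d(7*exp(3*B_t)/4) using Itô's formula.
d(7*exp(3*B_t)/4) = (63*exp(3*B_t)/8) dt + (21*exp(3*B_t)/4) dB_t

Itô's formula for f(B_t) gives d f(B_t) = f'(B_t) dB_t + (1/2) f''(B_t) dt. Compute derivatives of f(x) = 7*exp(3*x)/4:
  f'(x)  = 21*exp(3*x)/4
  f''(x) = 63*exp(3*x)/4
Substitute x = B_t and multiply the f'' term by 1/2:
  drift     = (1/2) * (63*exp(3*x)/4) evaluated at B_t = 63*exp(3*B_t)/8
  diffusion = (21*exp(3*x)/4) evaluated at B_t = 21*exp(3*B_t)/4
Therefore d(7*exp(3*B_t)/4) = (63*exp(3*B_t)/8) dt + (21*exp(3*B_t)/4) dB_t.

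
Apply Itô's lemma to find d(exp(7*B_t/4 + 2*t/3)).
d(exp(7*B_t/4 + 2*t/3)) = (211*exp(7*B_t/4 + 2*t/3)/96) dt + (7*exp(7*B_t/4 + 2*t/3)/4) dB_t

Itô's formula for f(t, x): d f(t, B_t) = (f_t + (1/2) f_xx) dt + f_x dB_t. Compute partials of f(t, x) = exp(2*t/3 + 7*x/4):
  f_t(t,x)  = 2*exp(2*t/3 + 7*x/4)/3
  f_x(t,x)  = 7*exp(2*t/3 + 7*x/4)/4
  f_xx(t,x) = 49*exp(2*t/3 + 7*x/4)/16
Assemble drift = f_t + (1/2) f_xx = 211*exp(2*t/3 + 7*x/4)/96 and diffusion = f_x = 7*exp(2*t/3 + 7*x/4)/4. Substituting x = B_t:
  d(exp(7*B_t/4 + 2*t/3)) = (211*exp(7*B_t/4 + 2*t/3)/96) dt + (7*exp(7*B_t/4 + 2*t/3)/4) dB_t.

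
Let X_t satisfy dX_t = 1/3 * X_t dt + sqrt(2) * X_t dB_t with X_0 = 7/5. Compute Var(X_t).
Var(X_t) = 49*(exp(2*t) - 1)*exp(2*t/3)/25

For GBM dX = mu X dt + sigma X dB with X_0 = x_0, apply Itô to Y = log X: dY = (mu - sigma^2/2) dt + sigma dB, so Y_t = log(x_0) + (mu - sigma^2/2) t + sigma B_t and hence X_t = x_0 * exp((mu - sigma^2/2) t + sigma B_t).
With mu = 1/3, sigma = sqrt(2), x_0 = 7/5, this gives:
  X_t = 7/5 * exp((-2/3) * t + (sqrt(2)) * B_t).
Since sigma*B_t ~ Normal(0, sigma^2 t), E[exp(sigma*B_t)] = exp(sigma^2 t / 2); so E[X_t] = x_0 * exp((mu - sigma^2/2) t) * exp(sigma^2 t / 2) = x_0 * exp(mu t) = 7*exp(t/3)/5.
Var(X_t) = E[X_t^2] - (E[X_t])^2 = x_0^2 * exp(2 mu t) * (exp(sigma^2 t) - 1) = 49*(exp(2*t) - 1)*exp(2*t/3)/25.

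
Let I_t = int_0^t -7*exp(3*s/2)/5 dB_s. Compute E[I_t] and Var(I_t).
E[I_t] = 0; Var(I_t) = 49*exp(3*t)/75 - 49/75

The Itô integral of a deterministic integrand f(s) has mean 0 because each increment f(s) * (B_{s+ds} - B_s) has mean 0. By the Itô isometry:
  Var( int_0^t f(s) dB_s ) = E[ (int_0^t f(s) dB_s)^2 ] = int_0^t f(s)^2 ds.
Here f(s) = -7*exp(3*s/2)/5, so f(s)^2 = 49*exp(3*s)/25. Integrate:
  int_0^t (49*exp(3*s)/25) ds = 49*exp(3*t)/75 - 49/75.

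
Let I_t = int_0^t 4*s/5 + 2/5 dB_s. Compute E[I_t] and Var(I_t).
E[I_t] = 0; Var(I_t) = 4*t*(4*t^2 + 6*t + 3)/75

The Itô integral of a deterministic integrand f(s) has mean 0 because each increment f(s) * (B_{s+ds} - B_s) has mean 0. By the Itô isometry:
  Var( int_0^t f(s) dB_s ) = E[ (int_0^t f(s) dB_s)^2 ] = int_0^t f(s)^2 ds.
Here f(s) = 4*s/5 + 2/5, so f(s)^2 = 4*(2*s + 1)^2/25. Integrate:
  int_0^t (4*(2*s + 1)^2/25) ds = 4*t*(4*t^2 + 6*t + 3)/75.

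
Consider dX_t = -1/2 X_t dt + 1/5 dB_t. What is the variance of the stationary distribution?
lim Var(X_t) = 1/25

The OU SDE dX = -theta X dt + sigma dB admits the integrating factor exp(theta t): d(exp(theta t) X_t) = sigma exp(theta t) dB_t. Integrating from 0 to t gives X_t = x_0 * exp(-theta t) + sigma * int_0^t exp(-theta (t-s)) dB_s for any initial x_0. The Itô integral has variance (by the Itô isometry) sigma^2 * int_0^t exp(-2 theta (t - s)) ds = sigma^2 * (1 - exp(-2 theta t)) / (2 theta), independent of x_0.
With theta = 1/2, sigma = 1/5:
  Var(X_t) = (1/5)^2 * (1 - exp(-2*1/2 t)) / (2 * 1/2) = (exp(t) - 1)*exp(-t)/25.
As t -> infinity, exp(-2*1/2 t) -> 0, so the stationary variance is sigma^2 / (2 theta) = 1/25.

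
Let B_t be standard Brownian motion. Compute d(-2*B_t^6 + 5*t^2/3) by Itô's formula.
d(-2*B_t^6 + 5*t^2/3) = (-30*B_t^4 + 10*t/3) dt + (-12*B_t^5) dB_t

Itô's formula for f(t, x): d f(t, B_t) = (f_t + (1/2) f_xx) dt + f_x dB_t. Compute partials of f(t, x) = 5*t^2/3 - 2*x^6:
  f_t(t,x)  = 10*t/3
  f_x(t,x)  = -12*x^5
  f_xx(t,x) = -60*x^4
Assemble drift = f_t + (1/2) f_xx = 10*t/3 - 30*x^4 and diffusion = f_x = -12*x^5. Substituting x = B_t:
  d(-2*B_t^6 + 5*t^2/3) = (-30*B_t^4 + 10*t/3) dt + (-12*B_t^5) dB_t.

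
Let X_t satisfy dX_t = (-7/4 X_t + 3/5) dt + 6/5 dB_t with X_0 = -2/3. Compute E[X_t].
E[X_t] = 12/35 - 106*exp(-7*t/4)/105

Taking expectations and using E[dB_t] = 0, the mean m(t) = E[X_t] satisfies the ODE m'(t) = a m(t) + b with m(0) = x_0. With a = -7/4, b = 3/5, x_0 = -2/3, the solution is
  m(t) = x_0 * exp(a t) + (b/a) * (exp(a t) - 1)
       = (-2/3) * exp((-7/4) t) + ((3/5)/(-7/4)) * (exp((-7/4) t) - 1)
       = 12/35 - 106*exp(-7*t/4)/105.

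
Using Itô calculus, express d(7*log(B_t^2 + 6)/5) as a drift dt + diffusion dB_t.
d(7*log(B_t^2 + 6)/5) = (7*(6 - B_t^2)/(5*(B_t^2 + 6)^2)) dt + (14*B_t/(5*(B_t^2 + 6))) dB_t

Itô's formula for f(B_t) gives d f(B_t) = f'(B_t) dB_t + (1/2) f''(B_t) dt. Compute derivatives of f(x) = 7*log(x^2 + 6)/5:
  f'(x)  = 14*x/(5*(x^2 + 6))
  f''(x) = 14*(6 - x^2)/(5*(x^2 + 6)^2)
Substitute x = B_t and multiply the f'' term by 1/2:
  drift     = (1/2) * (14*(6 - x^2)/(5*(x^2 + 6)^2)) evaluated at B_t = 7*(6 - B_t^2)/(5*(B_t^2 + 6)^2)
  diffusion = (14*x/(5*(x^2 + 6))) evaluated at B_t = 14*B_t/(5*(B_t^2 + 6))
Therefore d(7*log(B_t^2 + 6)/5) = (7*(6 - B_t^2)/(5*(B_t^2 + 6)^2)) dt + (14*B_t/(5*(B_t^2 + 6))) dB_t.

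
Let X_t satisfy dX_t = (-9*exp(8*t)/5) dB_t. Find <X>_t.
<X>_t = 81*exp(16*t)/400 - 81/400

For an Itô process dX_t = a(t) dt + b(t) dB_t, the quadratic variation is <X>_t = int_0^t b(s)^2 ds (the drift term does not contribute). Here b(s) = -9*exp(8*s)/5, so
  b(s)^2 = 81*exp(16*s)/25.
Integrating from 0 to t:
  <X>_t = int_0^t (81*exp(16*s)/25) ds = 81*exp(16*t)/400 - 81/400.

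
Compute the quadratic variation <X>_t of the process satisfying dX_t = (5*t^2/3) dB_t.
<X>_t = 5*t^5/9

For an Itô process dX_t = a(t) dt + b(t) dB_t, the quadratic variation is <X>_t = int_0^t b(s)^2 ds (the drift term does not contribute). Here b(s) = 5*s^2/3, so
  b(s)^2 = 25*s^4/9.
Integrating from 0 to t:
  <X>_t = int_0^t (25*s^4/9) ds = 5*t^5/9.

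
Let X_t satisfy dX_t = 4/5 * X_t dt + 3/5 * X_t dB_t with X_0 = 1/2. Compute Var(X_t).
Var(X_t) = (exp(9*t/25) - 1)*exp(8*t/5)/4

For GBM dX = mu X dt + sigma X dB with X_0 = x_0, apply Itô to Y = log X: dY = (mu - sigma^2/2) dt + sigma dB, so Y_t = log(x_0) + (mu - sigma^2/2) t + sigma B_t and hence X_t = x_0 * exp((mu - sigma^2/2) t + sigma B_t).
With mu = 4/5, sigma = 3/5, x_0 = 1/2, this gives:
  X_t = 1/2 * exp((31/50) * t + (3/5) * B_t).
Since sigma*B_t ~ Normal(0, sigma^2 t), E[exp(sigma*B_t)] = exp(sigma^2 t / 2); so E[X_t] = x_0 * exp((mu - sigma^2/2) t) * exp(sigma^2 t / 2) = x_0 * exp(mu t) = exp(4*t/5)/2.
Var(X_t) = E[X_t^2] - (E[X_t])^2 = x_0^2 * exp(2 mu t) * (exp(sigma^2 t) - 1) = (exp(9*t/25) - 1)*exp(8*t/5)/4.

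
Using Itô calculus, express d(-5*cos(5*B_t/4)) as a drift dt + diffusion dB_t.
d(-5*cos(5*B_t/4)) = (125*cos(5*B_t/4)/32) dt + (25*sin(5*B_t/4)/4) dB_t

Itô's formula for f(B_t) gives d f(B_t) = f'(B_t) dB_t + (1/2) f''(B_t) dt. Compute derivatives of f(x) = -5*cos(5*x/4):
  f'(x)  = 25*sin(5*x/4)/4
  f''(x) = 125*cos(5*x/4)/16
Substitute x = B_t and multiply the f'' term by 1/2:
  drift     = (1/2) * (125*cos(5*x/4)/16) evaluated at B_t = 125*cos(5*B_t/4)/32
  diffusion = (25*sin(5*x/4)/4) evaluated at B_t = 25*sin(5*B_t/4)/4
Therefore d(-5*cos(5*B_t/4)) = (125*cos(5*B_t/4)/32) dt + (25*sin(5*B_t/4)/4) dB_t.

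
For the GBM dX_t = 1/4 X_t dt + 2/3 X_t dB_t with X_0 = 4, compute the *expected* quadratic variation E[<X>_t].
E[<X>_t] = 128*exp(17*t/18)/17 - 128/17

<X>_t = int_0^t ((2/3) * X_s)^2 ds. Taking expectation inside the integral: E[<X>_t] = (2/3)^2 * int_0^t E[X_s^2] ds. For GBM, E[X_s^2] = x_0^2 * exp((2 mu + sigma^2) s). Integrating:
  E[<X>_t] = (2/3)^2 * 4^2 * (exp((2*(1/4) + (2/3)^2) t) - 1) / (2*(1/4) + (2/3)^2)
           = (2/3)^2 * 4^2 * (exp((17/18) t) - 1) / (17/18) = 128*exp(17*t/18)/17 - 128/17.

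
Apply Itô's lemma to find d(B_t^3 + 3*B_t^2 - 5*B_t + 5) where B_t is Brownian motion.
d(B_t^3 + 3*B_t^2 - 5*B_t + 5) = (3*B_t + 3) dt + (3*B_t^2 + 6*B_t - 5) dB_t

Itô's formula for f(B_t) gives d f(B_t) = f'(B_t) dB_t + (1/2) f''(B_t) dt. Compute derivatives of f(x) = x^3 + 3*x^2 - 5*x + 5:
  f'(x)  = 3*x^2 + 6*x - 5
  f''(x) = 6*x + 6
Substitute x = B_t and multiply the f'' term by 1/2:
  drift     = (1/2) * (6*x + 6) evaluated at B_t = 3*B_t + 3
  diffusion = (3*x^2 + 6*x - 5) evaluated at B_t = 3*B_t^2 + 6*B_t - 5
Therefore d(B_t^3 + 3*B_t^2 - 5*B_t + 5) = (3*B_t + 3) dt + (3*B_t^2 + 6*B_t - 5) dB_t.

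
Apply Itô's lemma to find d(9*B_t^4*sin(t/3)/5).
d(9*B_t^4*sin(t/3)/5) = (3*B_t^2*(B_t^2*cos(t/3) + 18*sin(t/3))/5) dt + (36*B_t^3*sin(t/3)/5) dB_t

Itô's formula for f(t, x): d f(t, B_t) = (f_t + (1/2) f_xx) dt + f_x dB_t. Compute partials of f(t, x) = 9*x^4*sin(t/3)/5:
  f_t(t,x)  = 3*x^4*cos(t/3)/5
  f_x(t,x)  = 36*x^3*sin(t/3)/5
  f_xx(t,x) = 108*x^2*sin(t/3)/5
Assemble drift = f_t + (1/2) f_xx = 3*x^2*(x^2*cos(t/3) + 18*sin(t/3))/5 and diffusion = f_x = 36*x^3*sin(t/3)/5. Substituting x = B_t:
  d(9*B_t^4*sin(t/3)/5) = (3*B_t^2*(B_t^2*cos(t/3) + 18*sin(t/3))/5) dt + (36*B_t^3*sin(t/3)/5) dB_t.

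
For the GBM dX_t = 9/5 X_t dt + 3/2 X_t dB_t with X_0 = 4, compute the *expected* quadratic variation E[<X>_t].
E[<X>_t] = 80*exp(117*t/20)/13 - 80/13

<X>_t = int_0^t ((3/2) * X_s)^2 ds. Taking expectation inside the integral: E[<X>_t] = (3/2)^2 * int_0^t E[X_s^2] ds. For GBM, E[X_s^2] = x_0^2 * exp((2 mu + sigma^2) s). Integrating:
  E[<X>_t] = (3/2)^2 * 4^2 * (exp((2*(9/5) + (3/2)^2) t) - 1) / (2*(9/5) + (3/2)^2)
           = (3/2)^2 * 4^2 * (exp((117/20) t) - 1) / (117/20) = 80*exp(117*t/20)/13 - 80/13.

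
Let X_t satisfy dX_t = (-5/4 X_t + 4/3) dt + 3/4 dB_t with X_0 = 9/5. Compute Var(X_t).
Var(X_t) = 9/40 - 9*exp(-5*t/2)/40

The variance V(t) = Var(X_t) satisfies V'(t) = 2 a V(t) + c^2 with V(0) = 0 (drift coefficient is linear in X, diffusion is constant). With a = -5/4, c = 3/4, the solution is
  V(t) = (c^2 / (2 a)) * (exp(2 a t) - 1)
       = ((3/4)^2 / (2*(-5/4))) * (exp((-5/2) t) - 1)
       = 9/40 - 9*exp(-5*t/2)/40.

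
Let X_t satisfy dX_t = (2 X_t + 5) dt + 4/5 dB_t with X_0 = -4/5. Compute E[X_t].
E[X_t] = 17*exp(2*t)/10 - 5/2

Taking expectations and using E[dB_t] = 0, the mean m(t) = E[X_t] satisfies the ODE m'(t) = a m(t) + b with m(0) = x_0. With a = 2, b = 5, x_0 = -4/5, the solution is
  m(t) = x_0 * exp(a t) + (b/a) * (exp(a t) - 1)
       = (-4/5) * exp(2 t) + (5/2) * (exp(2 t) - 1)
       = 17*exp(2*t)/10 - 5/2.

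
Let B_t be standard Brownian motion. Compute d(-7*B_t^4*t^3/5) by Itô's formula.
d(-7*B_t^4*t^3/5) = (21*B_t^2*t^2*(-B_t^2 - 2*t)/5) dt + (-28*B_t^3*t^3/5) dB_t

Itô's formula for f(t, x): d f(t, B_t) = (f_t + (1/2) f_xx) dt + f_x dB_t. Compute partials of f(t, x) = -7*t^3*x^4/5:
  f_t(t,x)  = -21*t^2*x^4/5
  f_x(t,x)  = -28*t^3*x^3/5
  f_xx(t,x) = -84*t^3*x^2/5
Assemble drift = f_t + (1/2) f_xx = 21*t^2*x^2*(-2*t - x^2)/5 and diffusion = f_x = -28*t^3*x^3/5. Substituting x = B_t:
  d(-7*B_t^4*t^3/5) = (21*B_t^2*t^2*(-B_t^2 - 2*t)/5) dt + (-28*B_t^3*t^3/5) dB_t.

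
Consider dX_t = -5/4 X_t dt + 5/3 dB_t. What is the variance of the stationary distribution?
lim Var(X_t) = 10/9

The OU SDE dX = -theta X dt + sigma dB admits the integrating factor exp(theta t): d(exp(theta t) X_t) = sigma exp(theta t) dB_t. Integrating from 0 to t gives X_t = x_0 * exp(-theta t) + sigma * int_0^t exp(-theta (t-s)) dB_s for any initial x_0. The Itô integral has variance (by the Itô isometry) sigma^2 * int_0^t exp(-2 theta (t - s)) ds = sigma^2 * (1 - exp(-2 theta t)) / (2 theta), independent of x_0.
With theta = 5/4, sigma = 5/3:
  Var(X_t) = (5/3)^2 * (1 - exp(-2*5/4 t)) / (2 * 5/4) = 10/9 - 10*exp(-5*t/2)/9.
As t -> infinity, exp(-2*5/4 t) -> 0, so the stationary variance is sigma^2 / (2 theta) = 10/9.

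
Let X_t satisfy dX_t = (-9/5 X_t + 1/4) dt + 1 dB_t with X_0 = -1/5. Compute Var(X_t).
Var(X_t) = 5/18 - 5*exp(-18*t/5)/18

The variance V(t) = Var(X_t) satisfies V'(t) = 2 a V(t) + c^2 with V(0) = 0 (drift coefficient is linear in X, diffusion is constant). With a = -9/5, c = 1, the solution is
  V(t) = (c^2 / (2 a)) * (exp(2 a t) - 1)
       = (1^2 / (2*(-9/5))) * (exp((-18/5) t) - 1)
       = 5/18 - 5*exp(-18*t/5)/18.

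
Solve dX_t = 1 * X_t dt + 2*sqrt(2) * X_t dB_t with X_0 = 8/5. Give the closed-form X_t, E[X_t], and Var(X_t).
X_t = 8/5 * exp((-3) t + (2*sqrt(2)) B_t); E[X_t] = 8*exp(t)/5; Var(X_t) = 64*(exp(8*t) - 1)*exp(2*t)/25

For GBM dX = mu X dt + sigma X dB with X_0 = x_0, apply Itô to Y = log X: dY = (mu - sigma^2/2) dt + sigma dB, so Y_t = log(x_0) + (mu - sigma^2/2) t + sigma B_t and hence X_t = x_0 * exp((mu - sigma^2/2) t + sigma B_t).
With mu = 1, sigma = 2*sqrt(2), x_0 = 8/5, this gives:
  X_t = 8/5 * exp((-3) * t + (2*sqrt(2)) * B_t).
Since sigma*B_t ~ Normal(0, sigma^2 t), E[exp(sigma*B_t)] = exp(sigma^2 t / 2); so E[X_t] = x_0 * exp((mu - sigma^2/2) t) * exp(sigma^2 t / 2) = x_0 * exp(mu t) = 8*exp(t)/5.
Var(X_t) = E[X_t^2] - (E[X_t])^2 = x_0^2 * exp(2 mu t) * (exp(sigma^2 t) - 1) = 64*(exp(8*t) - 1)*exp(2*t)/25.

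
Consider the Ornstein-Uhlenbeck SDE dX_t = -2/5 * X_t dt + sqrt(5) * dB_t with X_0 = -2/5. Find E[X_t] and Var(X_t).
E[X_t] = -2*exp(-2*t/5)/5; Var(X_t) = 25/4 - 25*exp(-4*t/5)/4

The OU SDE dX = -theta X dt + sigma dB admits the integrating factor exp(theta t): d(exp(theta t) X_t) = sigma exp(theta t) dB_t. Integrating from 0 to t:
  X_t = x_0 * exp(-theta t) + sigma * int_0^t exp(-theta (t-s)) dB_s.
The Itô integral has mean 0 and (by the Itô isometry) variance sigma^2 * int_0^t exp(-2 theta (t - s)) ds = sigma^2 * (1 - exp(-2 theta t)) / (2 theta).
With theta = 2/5, sigma = sqrt(5), x_0 = -2/5:
  E[X_t] = -2/5 * exp(-2/5 t) = -2*exp(-2*t/5)/5
  Var(X_t) = (sqrt(5))^2 * (1 - exp(-2*2/5 t)) / (2 * 2/5) = 25/4 - 25*exp(-4*t/5)/4.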